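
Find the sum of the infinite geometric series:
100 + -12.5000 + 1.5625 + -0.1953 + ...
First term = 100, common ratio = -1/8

For |r| < 1, S = a / (1 - r)
S = 100 / (1 - (-1/8))
S = 100 / (9/8)
S = 800/9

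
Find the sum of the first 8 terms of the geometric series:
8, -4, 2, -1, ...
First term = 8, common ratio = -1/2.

Sₙ = a(1 - rⁿ) / (1 - r)
S_8 = 8(1 - (-1/2)^8) / (1 - (-1/2))
S_8 = 8(1 - (1/256)) / (3/2)
S_8 = 85/16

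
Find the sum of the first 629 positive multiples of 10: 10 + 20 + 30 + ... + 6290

Factor out 10: = 10(1 + 2 + ... + 629) = 10 × n(n+1)/2
= 10 × 629×630/2
= 10 × 198135
= 1981350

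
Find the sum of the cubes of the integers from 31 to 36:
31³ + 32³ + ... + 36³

Use ∑_{k=1}^{n} k³ = [n(n+1)/2]², then subtract the first 30 terms.
∑_{k=1}^{36} k³ = [36×37/2]² = 666² = 443556
∑_{k=1}^{30} k³ = [30×31/2]² = 465² = 216225
∑_{k=31}^{36} k³ = 443556 - 216225 = 227331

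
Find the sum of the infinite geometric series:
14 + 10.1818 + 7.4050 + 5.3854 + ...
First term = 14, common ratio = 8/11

For |r| < 1, S = a / (1 - r)
S = 14 / (1 - (8/11))
S = 14 / (3/11)
S = 154/3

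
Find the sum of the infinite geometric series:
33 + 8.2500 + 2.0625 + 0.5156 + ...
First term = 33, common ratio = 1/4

For |r| < 1, S = a / (1 - r)
S = 33 / (1 - (1/4))
S = 33 / (3/4)
S = 44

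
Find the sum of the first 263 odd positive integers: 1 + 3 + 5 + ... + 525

Sum of first n odd numbers = n²
= 263²
= 69169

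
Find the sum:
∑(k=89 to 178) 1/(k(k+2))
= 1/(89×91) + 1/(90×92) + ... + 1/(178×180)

Partial fractions: 1/(k(k+2)) = (1/2)[1/k - 1/(k+2)]
Telescoping leaves the first two and last two terms:
= (1/2)[1/89 + 1/90 - 1/179 - 1/180]
= 32131/5735160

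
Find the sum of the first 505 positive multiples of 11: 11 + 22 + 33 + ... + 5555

Factor out 11: = 11(1 + 2 + ... + 505) = 11 × n(n+1)/2
= 11 × 505×506/2
= 11 × 127765
= 1405415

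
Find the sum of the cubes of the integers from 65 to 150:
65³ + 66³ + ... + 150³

Use ∑_{k=1}^{n} k³ = [n(n+1)/2]², then subtract the first 64 terms.
∑_{k=1}^{150} k³ = [150×151/2]² = 11325² = 128255625
∑_{k=1}^{64} k³ = [64×65/2]² = 2080² = 4326400
∑_{k=65}^{150} k³ = 128255625 - 4326400 = 123929225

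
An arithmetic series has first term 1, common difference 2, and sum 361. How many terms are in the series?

Using S = n/2 × [2a + (n-1)d]
361 = n/2 × [2(1) + (n-1)(2)]
361 = n/2 × [2 + 2n - 2]
722 = n × [0 + 2n]
2n² + (0)n - 722 = 0
Discriminant: Δ = (0)² - 4(2)(-722) = 0 + 5776 = 5776
√Δ = 76
n = [-(0) + √Δ] / (2·2) = (0 + 76) / 4 = 76 / 4 = 19
(The negative root is discarded since n must be a positive integer.)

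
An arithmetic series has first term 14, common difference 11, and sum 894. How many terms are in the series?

Using S = n/2 × [2a + (n-1)d]
894 = n/2 × [2(14) + (n-1)(11)]
894 = n/2 × [28 + 11n - 11]
1788 = n × [17 + 11n]
11n² + (17)n - 1788 = 0
Discriminant: Δ = (17)² - 4(11)(-1788) = 289 + 78672 = 78961
√Δ = 281
n = [-(17) + √Δ] / (2·11) = (-17 + 281) / 22 = 264 / 22 = 12
(The negative root is discarded since n must be a positive integer.)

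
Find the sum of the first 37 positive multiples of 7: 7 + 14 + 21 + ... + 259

Factor out 7: = 7(1 + 2 + ... + 37) = 7 × n(n+1)/2
= 7 × 37×38/2
= 7 × 703
= 4921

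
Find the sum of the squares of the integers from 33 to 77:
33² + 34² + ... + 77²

Use ∑_{k=1}^{n} k² = n(n+1)(2n+1)/6, then subtract the first 32 terms.
∑_{k=1}^{77} k² = 77×78×155/6 = 155155
∑_{k=1}^{32} k² = 32×33×65/6 = 11440
∑_{k=33}^{77} k² = 155155 - 11440 = 143715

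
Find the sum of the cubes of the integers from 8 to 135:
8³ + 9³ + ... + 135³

Use ∑_{k=1}^{n} k³ = [n(n+1)/2]², then subtract the first 7 terms.
∑_{k=1}^{135} k³ = [135×136/2]² = 9180² = 84272400
∑_{k=1}^{7} k³ = [7×8/2]² = 28² = 784
∑_{k=8}^{135} k³ = 84272400 - 784 = 84271616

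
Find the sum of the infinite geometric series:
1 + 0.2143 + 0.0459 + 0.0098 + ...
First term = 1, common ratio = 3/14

For |r| < 1, S = a / (1 - r)
S = 1 / (1 - (3/14))
S = 1 / (11/14)
S = 14/11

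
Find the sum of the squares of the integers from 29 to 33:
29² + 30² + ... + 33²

Use ∑_{k=1}^{n} k² = n(n+1)(2n+1)/6, then subtract the first 28 terms.
∑_{k=1}^{33} k² = 33×34×67/6 = 12529
∑_{k=1}^{28} k² = 28×29×57/6 = 7714
∑_{k=29}^{33} k² = 12529 - 7714 = 4815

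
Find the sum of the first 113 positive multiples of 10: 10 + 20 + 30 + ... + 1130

Factor out 10: = 10(1 + 2 + ... + 113) = 10 × n(n+1)/2
= 10 × 113×114/2
= 10 × 6441
= 64410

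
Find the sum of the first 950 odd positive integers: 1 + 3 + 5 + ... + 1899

Sum of first n odd numbers = n²
= 950²
= 902500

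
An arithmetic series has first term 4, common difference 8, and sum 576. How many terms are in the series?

Using S = n/2 × [2a + (n-1)d]
576 = n/2 × [2(4) + (n-1)(8)]
576 = n/2 × [8 + 8n - 8]
1152 = n × [0 + 8n]
8n² + (0)n - 1152 = 0
Discriminant: Δ = (0)² - 4(8)(-1152) = 0 + 36864 = 36864
√Δ = 192
n = [-(0) + √Δ] / (2·8) = (0 + 192) / 16 = 192 / 16 = 12
(The negative root is discarded since n must be a positive integer.)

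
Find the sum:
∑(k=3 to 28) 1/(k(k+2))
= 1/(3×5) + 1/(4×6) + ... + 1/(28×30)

Partial fractions: 1/(k(k+2)) = (1/2)[1/k - 1/(k+2)]
Telescoping leaves the first two and last two terms:
= (1/2)[1/3 + 1/4 - 1/29 - 1/30]
= 299/1160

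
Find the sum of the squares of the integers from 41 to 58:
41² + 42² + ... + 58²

Use ∑_{k=1}^{n} k² = n(n+1)(2n+1)/6, then subtract the first 40 terms.
∑_{k=1}^{58} k² = 58×59×117/6 = 66729
∑_{k=1}^{40} k² = 40×41×81/6 = 22140
∑_{k=41}^{58} k² = 66729 - 22140 = 44589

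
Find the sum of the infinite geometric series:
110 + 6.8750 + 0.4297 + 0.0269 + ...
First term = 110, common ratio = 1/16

For |r| < 1, S = a / (1 - r)
S = 110 / (1 - (1/16))
S = 110 / (15/16)
S = 352/3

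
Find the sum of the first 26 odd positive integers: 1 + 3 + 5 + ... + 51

Sum of first n odd numbers = n²
= 26²
= 676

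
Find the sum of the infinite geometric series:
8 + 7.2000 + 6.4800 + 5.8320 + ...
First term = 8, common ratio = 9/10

For |r| < 1, S = a / (1 - r)
S = 8 / (1 - (9/10))
S = 8 / (1/10)
S = 80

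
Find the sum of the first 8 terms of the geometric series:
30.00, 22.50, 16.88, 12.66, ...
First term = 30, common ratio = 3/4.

Sₙ = a(1 - rⁿ) / (1 - r)
S_8 = 30(1 - (3/4)^8) / (1 - (3/4))
S_8 = 30(1 - (6561/65536)) / (1/4)
S_8 = 884625/8192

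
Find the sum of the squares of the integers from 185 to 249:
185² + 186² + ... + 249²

Use ∑_{k=1}^{n} k² = n(n+1)(2n+1)/6, then subtract the first 184 terms.
∑_{k=1}^{249} k² = 249×250×499/6 = 5177125
∑_{k=1}^{184} k² = 184×185×369/6 = 2093460
∑_{k=185}^{249} k² = 5177125 - 2093460 = 3083665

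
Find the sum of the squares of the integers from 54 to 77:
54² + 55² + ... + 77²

Use ∑_{k=1}^{n} k² = n(n+1)(2n+1)/6, then subtract the first 53 terms.
∑_{k=1}^{77} k² = 77×78×155/6 = 155155
∑_{k=1}^{53} k² = 53×54×107/6 = 51039
∑_{k=54}^{77} k² = 155155 - 51039 = 104116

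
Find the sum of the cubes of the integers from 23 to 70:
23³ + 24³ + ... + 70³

Use ∑_{k=1}^{n} k³ = [n(n+1)/2]², then subtract the first 22 terms.
∑_{k=1}^{70} k³ = [70×71/2]² = 2485² = 6175225
∑_{k=1}^{22} k³ = [22×23/2]² = 253² = 64009
∑_{k=23}^{70} k³ = 6175225 - 64009 = 6111216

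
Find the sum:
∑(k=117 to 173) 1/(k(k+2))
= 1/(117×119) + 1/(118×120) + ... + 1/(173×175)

Partial fractions: 1/(k(k+2)) = (1/2)[1/k - 1/(k+2)]
Telescoping leaves the first two and last two terms:
= (1/2)[1/117 + 1/118 - 1/174 - 1/175]
= 97394/35032725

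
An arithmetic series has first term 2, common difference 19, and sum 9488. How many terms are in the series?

Using S = n/2 × [2a + (n-1)d]
9488 = n/2 × [2(2) + (n-1)(19)]
9488 = n/2 × [4 + 19n - 19]
18976 = n × [-15 + 19n]
19n² + (-15)n - 18976 = 0
Discriminant: Δ = (-15)² - 4(19)(-18976) = 225 + 1442176 = 1442401
√Δ = 1201
n = [-(-15) + √Δ] / (2·19) = (15 + 1201) / 38 = 1216 / 38 = 32
(The negative root is discarded since n must be a positive integer.)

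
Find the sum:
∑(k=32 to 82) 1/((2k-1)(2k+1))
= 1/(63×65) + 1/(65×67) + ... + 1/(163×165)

Partial fractions: 1/((2k-1)(2k+1)) = (1/2)[1/(2k-1) - 1/(2k+1)]
The series telescopes:
= (1/2)[1/63 - 1/165]
= 17/3465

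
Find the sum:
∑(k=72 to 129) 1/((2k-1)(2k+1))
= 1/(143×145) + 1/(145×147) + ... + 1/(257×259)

Partial fractions: 1/((2k-1)(2k+1)) = (1/2)[1/(2k-1) - 1/(2k+1)]
The series telescopes:
= (1/2)[1/143 - 1/259]
= 58/37037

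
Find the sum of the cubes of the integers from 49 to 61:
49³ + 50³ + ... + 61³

Use ∑_{k=1}^{n} k³ = [n(n+1)/2]², then subtract the first 48 terms.
∑_{k=1}^{61} k³ = [61×62/2]² = 1891² = 3575881
∑_{k=1}^{48} k³ = [48×49/2]² = 1176² = 1382976
∑_{k=49}^{61} k³ = 3575881 - 1382976 = 2192905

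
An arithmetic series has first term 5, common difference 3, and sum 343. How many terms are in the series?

Using S = n/2 × [2a + (n-1)d]
343 = n/2 × [2(5) + (n-1)(3)]
343 = n/2 × [10 + 3n - 3]
686 = n × [7 + 3n]
3n² + (7)n - 686 = 0
Discriminant: Δ = (7)² - 4(3)(-686) = 49 + 8232 = 8281
√Δ = 91
n = [-(7) + √Δ] / (2·3) = (-7 + 91) / 6 = 84 / 6 = 14
(The negative root is discarded since n must be a positive integer.)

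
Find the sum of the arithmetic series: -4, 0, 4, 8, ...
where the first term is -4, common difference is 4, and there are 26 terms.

Sₙ = n/2 × (first + last)
Last term = a + (n-1)d = -4 + (26-1)×4 = 96
S_26 = 26/2 × (-4 + 96)
S_26 = 26/2 × 92 = 1196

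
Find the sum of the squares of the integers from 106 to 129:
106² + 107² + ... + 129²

Use ∑_{k=1}^{n} k² = n(n+1)(2n+1)/6, then subtract the first 105 terms.
∑_{k=1}^{129} k² = 129×130×259/6 = 723905
∑_{k=1}^{105} k² = 105×106×211/6 = 391405
∑_{k=106}^{129} k² = 723905 - 391405 = 332500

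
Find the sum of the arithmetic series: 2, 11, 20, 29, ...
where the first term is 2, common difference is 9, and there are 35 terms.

Sₙ = n/2 × (first + last)
Last term = a + (n-1)d = 2 + (35-1)×9 = 308
S_35 = 35/2 × (2 + 308)
S_35 = 35/2 × 310 = 5425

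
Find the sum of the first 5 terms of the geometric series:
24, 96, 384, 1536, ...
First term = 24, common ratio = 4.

Sₙ = a(1 - rⁿ) / (1 - r)
S_5 = 24(1 - 4^5) / (1 - 4)
S_5 = 24(1 - 1024) / (-3)
S_5 = 8184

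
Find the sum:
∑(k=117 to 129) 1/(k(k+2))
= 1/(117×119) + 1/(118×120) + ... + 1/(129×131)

Partial fractions: 1/(k(k+2)) = (1/2)[1/k - 1/(k+2)]
Telescoping leaves the first two and last two terms:
= (1/2)[1/117 + 1/118 - 1/130 - 1/131]
= 7667/9042930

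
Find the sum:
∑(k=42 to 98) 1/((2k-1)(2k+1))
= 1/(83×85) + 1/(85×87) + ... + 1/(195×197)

Partial fractions: 1/((2k-1)(2k+1)) = (1/2)[1/(2k-1) - 1/(2k+1)]
The series telescopes:
= (1/2)[1/83 - 1/197]
= 57/16351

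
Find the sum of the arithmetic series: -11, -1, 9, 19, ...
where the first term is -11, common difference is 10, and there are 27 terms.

Sₙ = n/2 × (first + last)
Last term = a + (n-1)d = -11 + (27-1)×10 = 249
S_27 = 27/2 × (-11 + 249)
S_27 = 27/2 × 238 = 3213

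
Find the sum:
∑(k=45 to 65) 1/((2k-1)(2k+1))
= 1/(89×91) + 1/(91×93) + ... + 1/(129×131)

Partial fractions: 1/((2k-1)(2k+1)) = (1/2)[1/(2k-1) - 1/(2k+1)]
The series telescopes:
= (1/2)[1/89 - 1/131]
= 21/11659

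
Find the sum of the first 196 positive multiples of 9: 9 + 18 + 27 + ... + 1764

Factor out 9: = 9(1 + 2 + ... + 196) = 9 × n(n+1)/2
= 9 × 196×197/2
= 9 × 19306
= 173754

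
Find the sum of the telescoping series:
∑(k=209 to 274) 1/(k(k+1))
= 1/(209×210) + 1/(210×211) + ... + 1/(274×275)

Partial fractions: 1/(k(k+1)) = 1/k - 1/(k+1)
The series telescopes:
= (1/209 - 1/210) + (1/210 - 1/211) + ... + (1/274 - 1/275)
= 1/209 - 1/275
= 6/5225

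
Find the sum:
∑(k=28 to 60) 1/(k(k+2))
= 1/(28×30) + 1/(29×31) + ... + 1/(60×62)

Partial fractions: 1/(k(k+2)) = (1/2)[1/k - 1/(k+2)]
Telescoping leaves the first two and last two terms:
= (1/2)[1/28 + 1/29 - 1/61 - 1/62]
= 57849/3070984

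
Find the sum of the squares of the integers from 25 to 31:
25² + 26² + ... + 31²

Use ∑_{k=1}^{n} k² = n(n+1)(2n+1)/6, then subtract the first 24 terms.
∑_{k=1}^{31} k² = 31×32×63/6 = 10416
∑_{k=1}^{24} k² = 24×25×49/6 = 4900
∑_{k=25}^{31} k² = 10416 - 4900 = 5516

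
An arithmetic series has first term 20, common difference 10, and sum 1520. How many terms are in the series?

Using S = n/2 × [2a + (n-1)d]
1520 = n/2 × [2(20) + (n-1)(10)]
1520 = n/2 × [40 + 10n - 10]
3040 = n × [30 + 10n]
10n² + (30)n - 3040 = 0
Discriminant: Δ = (30)² - 4(10)(-3040) = 900 + 121600 = 122500
√Δ = 350
n = [-(30) + √Δ] / (2·10) = (-30 + 350) / 20 = 320 / 20 = 16
(The negative root is discarded since n must be a positive integer.)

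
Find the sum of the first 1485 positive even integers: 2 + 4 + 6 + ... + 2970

Sum of first n even numbers = n(n+1)
= 1485×1486
= 2206710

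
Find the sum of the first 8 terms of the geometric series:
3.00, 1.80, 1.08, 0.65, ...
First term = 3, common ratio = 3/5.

Sₙ = a(1 - rⁿ) / (1 - r)
S_8 = 3(1 - (3/5)^8) / (1 - (3/5))
S_8 = 3(1 - (6561/390625)) / (2/5)
S_8 = 576096/78125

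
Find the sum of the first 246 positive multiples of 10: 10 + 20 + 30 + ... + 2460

Factor out 10: = 10(1 + 2 + ... + 246) = 10 × n(n+1)/2
= 10 × 246×247/2
= 10 × 30381
= 303810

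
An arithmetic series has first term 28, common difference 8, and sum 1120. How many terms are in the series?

Using S = n/2 × [2a + (n-1)d]
1120 = n/2 × [2(28) + (n-1)(8)]
1120 = n/2 × [56 + 8n - 8]
2240 = n × [48 + 8n]
8n² + (48)n - 2240 = 0
Discriminant: Δ = (48)² - 4(8)(-2240) = 2304 + 71680 = 73984
√Δ = 272
n = [-(48) + √Δ] / (2·8) = (-48 + 272) / 16 = 224 / 16 = 14
(The negative root is discarded since n must be a positive integer.)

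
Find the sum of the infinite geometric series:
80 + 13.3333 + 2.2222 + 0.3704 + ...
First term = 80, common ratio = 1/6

For |r| < 1, S = a / (1 - r)
S = 80 / (1 - (1/6))
S = 80 / (5/6)
S = 96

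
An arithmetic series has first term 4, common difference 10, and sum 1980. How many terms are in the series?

Using S = n/2 × [2a + (n-1)d]
1980 = n/2 × [2(4) + (n-1)(10)]
1980 = n/2 × [8 + 10n - 10]
3960 = n × [-2 + 10n]
10n² + (-2)n - 3960 = 0
Discriminant: Δ = (-2)² - 4(10)(-3960) = 4 + 158400 = 158404
√Δ = 398
n = [-(-2) + √Δ] / (2·10) = (2 + 398) / 20 = 400 / 20 = 20
(The negative root is discarded since n must be a positive integer.)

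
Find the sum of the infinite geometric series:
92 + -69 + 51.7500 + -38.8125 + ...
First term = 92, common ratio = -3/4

For |r| < 1, S = a / (1 - r)
S = 92 / (1 - (-3/4))
S = 92 / (7/4)
S = 368/7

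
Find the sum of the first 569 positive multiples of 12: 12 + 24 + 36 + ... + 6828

Factor out 12: = 12(1 + 2 + ... + 569) = 12 × n(n+1)/2
= 12 × 569×570/2
= 12 × 162165
= 1945980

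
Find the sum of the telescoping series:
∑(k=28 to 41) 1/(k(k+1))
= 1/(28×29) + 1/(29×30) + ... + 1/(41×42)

Partial fractions: 1/(k(k+1)) = 1/k - 1/(k+1)
The series telescopes:
= (1/28 - 1/29) + (1/29 - 1/30) + ... + (1/41 - 1/42)
= 1/28 - 1/42
= 1/84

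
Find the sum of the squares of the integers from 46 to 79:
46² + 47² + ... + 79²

Use ∑_{k=1}^{n} k² = n(n+1)(2n+1)/6, then subtract the first 45 terms.
∑_{k=1}^{79} k² = 79×80×159/6 = 167480
∑_{k=1}^{45} k² = 45×46×91/6 = 31395
∑_{k=46}^{79} k² = 167480 - 31395 = 136085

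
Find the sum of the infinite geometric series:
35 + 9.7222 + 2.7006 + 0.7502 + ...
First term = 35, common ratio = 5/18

For |r| < 1, S = a / (1 - r)
S = 35 / (1 - (5/18))
S = 35 / (13/18)
S = 630/13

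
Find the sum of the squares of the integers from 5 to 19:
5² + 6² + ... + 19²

Use ∑_{k=1}^{n} k² = n(n+1)(2n+1)/6, then subtract the first 4 terms.
∑_{k=1}^{19} k² = 19×20×39/6 = 2470
∑_{k=1}^{4} k² = 4×5×9/6 = 30
∑_{k=5}^{19} k² = 2470 - 30 = 2440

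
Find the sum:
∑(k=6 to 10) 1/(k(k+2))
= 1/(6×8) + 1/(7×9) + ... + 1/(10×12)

Partial fractions: 1/(k(k+2)) = (1/2)[1/k - 1/(k+2)]
Telescoping leaves the first two and last two terms:
= (1/2)[1/6 + 1/7 - 1/11 - 1/12]
= 125/1848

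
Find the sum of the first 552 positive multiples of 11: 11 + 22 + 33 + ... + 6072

Factor out 11: = 11(1 + 2 + ... + 552) = 11 × n(n+1)/2
= 11 × 552×553/2
= 11 × 152628
= 1678908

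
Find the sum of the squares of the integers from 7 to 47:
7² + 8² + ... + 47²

Use ∑_{k=1}^{n} k² = n(n+1)(2n+1)/6, then subtract the first 6 terms.
∑_{k=1}^{47} k² = 47×48×95/6 = 35720
∑_{k=1}^{6} k² = 6×7×13/6 = 91
∑_{k=7}^{47} k² = 35720 - 91 = 35629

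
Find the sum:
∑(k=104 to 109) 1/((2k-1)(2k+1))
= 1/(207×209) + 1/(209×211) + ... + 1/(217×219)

Partial fractions: 1/((2k-1)(2k+1)) = (1/2)[1/(2k-1) - 1/(2k+1)]
The series telescopes:
= (1/2)[1/207 - 1/219]
= 2/15111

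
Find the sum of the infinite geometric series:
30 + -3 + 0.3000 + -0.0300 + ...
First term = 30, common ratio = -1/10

For |r| < 1, S = a / (1 - r)
S = 30 / (1 - (-1/10))
S = 30 / (11/10)
S = 300/11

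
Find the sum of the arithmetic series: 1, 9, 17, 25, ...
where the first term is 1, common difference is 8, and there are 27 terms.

Sₙ = n/2 × (first + last)
Last term = a + (n-1)d = 1 + (27-1)×8 = 209
S_27 = 27/2 × (1 + 209)
S_27 = 27/2 × 210 = 2835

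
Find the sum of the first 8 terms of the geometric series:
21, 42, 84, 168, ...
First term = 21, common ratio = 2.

Sₙ = a(1 - rⁿ) / (1 - r)
S_8 = 21(1 - 2^8) / (1 - 2)
S_8 = 21(1 - 256) / (-1)
S_8 = 5355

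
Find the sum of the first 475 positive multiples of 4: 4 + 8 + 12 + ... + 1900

Factor out 4: = 4(1 + 2 + ... + 475) = 4 × n(n+1)/2
= 4 × 475×476/2
= 4 × 113050
= 452200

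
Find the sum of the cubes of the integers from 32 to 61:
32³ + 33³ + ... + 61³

Use ∑_{k=1}^{n} k³ = [n(n+1)/2]², then subtract the first 31 terms.
∑_{k=1}^{61} k³ = [61×62/2]² = 1891² = 3575881
∑_{k=1}^{31} k³ = [31×32/2]² = 496² = 246016
∑_{k=32}^{61} k³ = 3575881 - 246016 = 3329865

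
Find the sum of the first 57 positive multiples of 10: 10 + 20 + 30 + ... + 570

Factor out 10: = 10(1 + 2 + ... + 57) = 10 × n(n+1)/2
= 10 × 57×58/2
= 10 × 1653
= 16530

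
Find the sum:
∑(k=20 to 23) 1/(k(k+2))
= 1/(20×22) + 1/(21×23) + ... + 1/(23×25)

Partial fractions: 1/(k(k+2)) = (1/2)[1/k - 1/(k+2)]
Telescoping leaves the first two and last two terms:
= (1/2)[1/20 + 1/21 - 1/24 - 1/25]
= 67/8400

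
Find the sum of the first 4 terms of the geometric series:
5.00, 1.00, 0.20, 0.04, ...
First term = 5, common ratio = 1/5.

Sₙ = a(1 - rⁿ) / (1 - r)
S_4 = 5(1 - (1/5)^4) / (1 - (1/5))
S_4 = 5(1 - (1/625)) / (4/5)
S_4 = 156/25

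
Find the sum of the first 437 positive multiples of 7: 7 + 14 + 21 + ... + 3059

Factor out 7: = 7(1 + 2 + ... + 437) = 7 × n(n+1)/2
= 7 × 437×438/2
= 7 × 95703
= 669921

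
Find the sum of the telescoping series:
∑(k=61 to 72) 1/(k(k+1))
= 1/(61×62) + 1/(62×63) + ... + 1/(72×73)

Partial fractions: 1/(k(k+1)) = 1/k - 1/(k+1)
The series telescopes:
= (1/61 - 1/62) + (1/62 - 1/63) + ... + (1/72 - 1/73)
= 1/61 - 1/73
= 12/4453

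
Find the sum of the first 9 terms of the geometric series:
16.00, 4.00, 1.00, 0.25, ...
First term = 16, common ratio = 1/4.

Sₙ = a(1 - rⁿ) / (1 - r)
S_9 = 16(1 - (1/4)^9) / (1 - (1/4))
S_9 = 16(1 - (1/262144)) / (3/4)
S_9 = 87381/4096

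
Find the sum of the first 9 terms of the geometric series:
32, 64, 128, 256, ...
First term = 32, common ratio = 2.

Sₙ = a(1 - rⁿ) / (1 - r)
S_9 = 32(1 - 2^9) / (1 - 2)
S_9 = 32(1 - 512) / (-1)
S_9 = 16352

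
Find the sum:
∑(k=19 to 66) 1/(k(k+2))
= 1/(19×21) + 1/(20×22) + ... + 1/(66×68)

Partial fractions: 1/(k(k+2)) = (1/2)[1/k - 1/(k+2)]
Telescoping leaves the first two and last two terms:
= (1/2)[1/19 + 1/20 - 1/67 - 1/68]
= 7899/216410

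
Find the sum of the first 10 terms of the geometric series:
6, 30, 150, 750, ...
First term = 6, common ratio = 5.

Sₙ = a(1 - rⁿ) / (1 - r)
S_10 = 6(1 - 5^10) / (1 - 5)
S_10 = 6(1 - 9765625) / (-4)
S_10 = 14648436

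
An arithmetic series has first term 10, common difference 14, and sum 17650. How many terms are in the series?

Using S = n/2 × [2a + (n-1)d]
17650 = n/2 × [2(10) + (n-1)(14)]
17650 = n/2 × [20 + 14n - 14]
35300 = n × [6 + 14n]
14n² + (6)n - 35300 = 0
Discriminant: Δ = (6)² - 4(14)(-35300) = 36 + 1976800 = 1976836
√Δ = 1406
n = [-(6) + √Δ] / (2·14) = (-6 + 1406) / 28 = 1400 / 28 = 50
(The negative root is discarded since n must be a positive integer.)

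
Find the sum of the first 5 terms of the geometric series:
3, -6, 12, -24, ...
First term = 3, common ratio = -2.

Sₙ = a(1 - rⁿ) / (1 - r)
S_5 = 3(1 - (-2)^5) / (1 - (-2))
S_5 = 3(1 - (-32)) / (3)
S_5 = 33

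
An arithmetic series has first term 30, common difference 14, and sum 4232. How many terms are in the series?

Using S = n/2 × [2a + (n-1)d]
4232 = n/2 × [2(30) + (n-1)(14)]
4232 = n/2 × [60 + 14n - 14]
8464 = n × [46 + 14n]
14n² + (46)n - 8464 = 0
Discriminant: Δ = (46)² - 4(14)(-8464) = 2116 + 473984 = 476100
√Δ = 690
n = [-(46) + √Δ] / (2·14) = (-46 + 690) / 28 = 644 / 28 = 23
(The negative root is discarded since n must be a positive integer.)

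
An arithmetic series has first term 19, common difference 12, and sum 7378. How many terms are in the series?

Using S = n/2 × [2a + (n-1)d]
7378 = n/2 × [2(19) + (n-1)(12)]
7378 = n/2 × [38 + 12n - 12]
14756 = n × [26 + 12n]
12n² + (26)n - 14756 = 0
Discriminant: Δ = (26)² - 4(12)(-14756) = 676 + 708288 = 708964
√Δ = 842
n = [-(26) + √Δ] / (2·12) = (-26 + 842) / 24 = 816 / 24 = 34
(The negative root is discarded since n must be a positive integer.)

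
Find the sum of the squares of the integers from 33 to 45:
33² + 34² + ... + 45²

Use ∑_{k=1}^{n} k² = n(n+1)(2n+1)/6, then subtract the first 32 terms.
∑_{k=1}^{45} k² = 45×46×91/6 = 31395
∑_{k=1}^{32} k² = 32×33×65/6 = 11440
∑_{k=33}^{45} k² = 31395 - 11440 = 19955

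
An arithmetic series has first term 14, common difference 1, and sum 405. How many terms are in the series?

Using S = n/2 × [2a + (n-1)d]
405 = n/2 × [2(14) + (n-1)(1)]
405 = n/2 × [28 + 1n - 1]
810 = n × [27 + 1n]
1n² + (27)n - 810 = 0
Discriminant: Δ = (27)² - 4(1)(-810) = 729 + 3240 = 3969
√Δ = 63
n = [-(27) + √Δ] / (2·1) = (-27 + 63) / 2 = 36 / 2 = 18
(The negative root is discarded since n must be a positive integer.)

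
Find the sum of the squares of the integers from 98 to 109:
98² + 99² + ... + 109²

Use ∑_{k=1}^{n} k² = n(n+1)(2n+1)/6, then subtract the first 97 terms.
∑_{k=1}^{109} k² = 109×110×219/6 = 437635
∑_{k=1}^{97} k² = 97×98×195/6 = 308945
∑_{k=98}^{109} k² = 437635 - 308945 = 128690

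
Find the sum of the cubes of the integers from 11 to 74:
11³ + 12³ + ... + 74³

Use ∑_{k=1}^{n} k³ = [n(n+1)/2]², then subtract the first 10 terms.
∑_{k=1}^{74} k³ = [74×75/2]² = 2775² = 7700625
∑_{k=1}^{10} k³ = [10×11/2]² = 55² = 3025
∑_{k=11}^{74} k³ = 7700625 - 3025 = 7697600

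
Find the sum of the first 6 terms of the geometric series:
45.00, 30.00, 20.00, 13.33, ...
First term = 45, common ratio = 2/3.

Sₙ = a(1 - rⁿ) / (1 - r)
S_6 = 45(1 - (2/3)^6) / (1 - (2/3))
S_6 = 45(1 - (64/729)) / (1/3)
S_6 = 3325/27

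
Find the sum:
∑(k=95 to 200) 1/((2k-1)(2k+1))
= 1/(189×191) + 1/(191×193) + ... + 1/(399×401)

Partial fractions: 1/((2k-1)(2k+1)) = (1/2)[1/(2k-1) - 1/(2k+1)]
The series telescopes:
= (1/2)[1/189 - 1/401]
= 106/75789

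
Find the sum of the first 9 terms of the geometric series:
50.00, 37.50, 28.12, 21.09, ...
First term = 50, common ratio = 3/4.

Sₙ = a(1 - rⁿ) / (1 - r)
S_9 = 50(1 - (3/4)^9) / (1 - (3/4))
S_9 = 50(1 - (19683/262144)) / (1/4)
S_9 = 6061525/32768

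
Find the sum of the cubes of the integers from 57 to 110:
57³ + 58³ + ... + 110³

Use ∑_{k=1}^{n} k³ = [n(n+1)/2]², then subtract the first 56 terms.
∑_{k=1}^{110} k³ = [110×111/2]² = 6105² = 37271025
∑_{k=1}^{56} k³ = [56×57/2]² = 1596² = 2547216
∑_{k=57}^{110} k³ = 37271025 - 2547216 = 34723809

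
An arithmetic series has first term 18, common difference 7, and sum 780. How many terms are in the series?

Using S = n/2 × [2a + (n-1)d]
780 = n/2 × [2(18) + (n-1)(7)]
780 = n/2 × [36 + 7n - 7]
1560 = n × [29 + 7n]
7n² + (29)n - 1560 = 0
Discriminant: Δ = (29)² - 4(7)(-1560) = 841 + 43680 = 44521
√Δ = 211
n = [-(29) + √Δ] / (2·7) = (-29 + 211) / 14 = 182 / 14 = 13
(The negative root is discarded since n must be a positive integer.)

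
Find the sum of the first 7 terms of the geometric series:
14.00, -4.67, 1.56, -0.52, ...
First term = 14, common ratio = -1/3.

Sₙ = a(1 - rⁿ) / (1 - r)
S_7 = 14(1 - (-1/3)^7) / (1 - (-1/3))
S_7 = 14(1 - (-1/2187)) / (4/3)
S_7 = 7658/729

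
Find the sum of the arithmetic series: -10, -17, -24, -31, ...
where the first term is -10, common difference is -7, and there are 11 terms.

Sₙ = n/2 × (first + last)
Last term = a + (n-1)d = -10 + (11-1)×(-7) = -80
S_11 = 11/2 × (-10 + (-80))
S_11 = 11/2 × (-90) = -495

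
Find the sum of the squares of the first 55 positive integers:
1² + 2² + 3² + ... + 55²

Formula: ∑k² = n(n+1)(2n+1)/6
= 55×56×111/6
= 341880/6
= 56980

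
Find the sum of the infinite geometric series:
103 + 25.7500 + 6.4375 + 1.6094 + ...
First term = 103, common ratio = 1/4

For |r| < 1, S = a / (1 - r)
S = 103 / (1 - (1/4))
S = 103 / (3/4)
S = 412/3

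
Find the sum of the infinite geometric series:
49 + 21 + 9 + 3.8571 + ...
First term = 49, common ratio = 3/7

For |r| < 1, S = a / (1 - r)
S = 49 / (1 - (3/7))
S = 49 / (4/7)
S = 343/4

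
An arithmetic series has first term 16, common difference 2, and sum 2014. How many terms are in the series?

Using S = n/2 × [2a + (n-1)d]
2014 = n/2 × [2(16) + (n-1)(2)]
2014 = n/2 × [32 + 2n - 2]
4028 = n × [30 + 2n]
2n² + (30)n - 4028 = 0
Discriminant: Δ = (30)² - 4(2)(-4028) = 900 + 32224 = 33124
√Δ = 182
n = [-(30) + √Δ] / (2·2) = (-30 + 182) / 4 = 152 / 4 = 38
(The negative root is discarded since n must be a positive integer.)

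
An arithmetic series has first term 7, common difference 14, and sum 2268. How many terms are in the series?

Using S = n/2 × [2a + (n-1)d]
2268 = n/2 × [2(7) + (n-1)(14)]
2268 = n/2 × [14 + 14n - 14]
4536 = n × [0 + 14n]
14n² + (0)n - 4536 = 0
Discriminant: Δ = (0)² - 4(14)(-4536) = 0 + 254016 = 254016
√Δ = 504
n = [-(0) + √Δ] / (2·14) = (0 + 504) / 28 = 504 / 28 = 18
(The negative root is discarded since n must be a positive integer.)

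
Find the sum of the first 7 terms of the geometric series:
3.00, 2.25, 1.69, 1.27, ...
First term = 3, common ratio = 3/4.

Sₙ = a(1 - rⁿ) / (1 - r)
S_7 = 3(1 - (3/4)^7) / (1 - (3/4))
S_7 = 3(1 - (2187/16384)) / (1/4)
S_7 = 42591/4096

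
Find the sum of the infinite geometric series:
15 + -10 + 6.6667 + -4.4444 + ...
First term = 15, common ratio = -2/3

For |r| < 1, S = a / (1 - r)
S = 15 / (1 - (-2/3))
S = 15 / (5/3)
S = 9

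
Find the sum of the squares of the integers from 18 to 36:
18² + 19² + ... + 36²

Use ∑_{k=1}^{n} k² = n(n+1)(2n+1)/6, then subtract the first 17 terms.
∑_{k=1}^{36} k² = 36×37×73/6 = 16206
∑_{k=1}^{17} k² = 17×18×35/6 = 1785
∑_{k=18}^{36} k² = 16206 - 1785 = 14421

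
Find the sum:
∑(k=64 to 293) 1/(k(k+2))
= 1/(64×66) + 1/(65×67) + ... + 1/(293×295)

Partial fractions: 1/(k(k+2)) = (1/2)[1/k - 1/(k+2)]
Telescoping leaves the first two and last two terms:
= (1/2)[1/64 + 1/65 - 1/294 - 1/295]
= 873793/72159360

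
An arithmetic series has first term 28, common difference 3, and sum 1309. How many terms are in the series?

Using S = n/2 × [2a + (n-1)d]
1309 = n/2 × [2(28) + (n-1)(3)]
1309 = n/2 × [56 + 3n - 3]
2618 = n × [53 + 3n]
3n² + (53)n - 2618 = 0
Discriminant: Δ = (53)² - 4(3)(-2618) = 2809 + 31416 = 34225
√Δ = 185
n = [-(53) + √Δ] / (2·3) = (-53 + 185) / 6 = 132 / 6 = 22
(The negative root is discarded since n must be a positive integer.)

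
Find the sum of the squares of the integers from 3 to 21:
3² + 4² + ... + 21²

Use ∑_{k=1}^{n} k² = n(n+1)(2n+1)/6, then subtract the first 2 terms.
∑_{k=1}^{21} k² = 21×22×43/6 = 3311
∑_{k=1}^{2} k² = 2×3×5/6 = 5
∑_{k=3}^{21} k² = 3311 - 5 = 3306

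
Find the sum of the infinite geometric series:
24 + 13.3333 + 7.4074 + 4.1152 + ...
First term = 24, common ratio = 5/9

For |r| < 1, S = a / (1 - r)
S = 24 / (1 - (5/9))
S = 24 / (4/9)
S = 54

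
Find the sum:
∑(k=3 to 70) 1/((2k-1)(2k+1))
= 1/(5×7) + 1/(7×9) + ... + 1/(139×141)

Partial fractions: 1/((2k-1)(2k+1)) = (1/2)[1/(2k-1) - 1/(2k+1)]
The series telescopes:
= (1/2)[1/5 - 1/141]
= 68/705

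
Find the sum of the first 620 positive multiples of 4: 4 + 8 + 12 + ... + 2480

Factor out 4: = 4(1 + 2 + ... + 620) = 4 × n(n+1)/2
= 4 × 620×621/2
= 4 × 192510
= 770040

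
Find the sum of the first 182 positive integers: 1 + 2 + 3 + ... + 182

Formula: ∑k = n(n+1)/2
= 182×183/2
= 33306/2
= 16653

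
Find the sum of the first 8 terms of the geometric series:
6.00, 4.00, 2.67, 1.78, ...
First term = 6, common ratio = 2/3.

Sₙ = a(1 - rⁿ) / (1 - r)
S_8 = 6(1 - (2/3)^8) / (1 - (2/3))
S_8 = 6(1 - (256/6561)) / (1/3)
S_8 = 12610/729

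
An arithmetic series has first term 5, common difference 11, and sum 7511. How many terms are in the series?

Using S = n/2 × [2a + (n-1)d]
7511 = n/2 × [2(5) + (n-1)(11)]
7511 = n/2 × [10 + 11n - 11]
15022 = n × [-1 + 11n]
11n² + (-1)n - 15022 = 0
Discriminant: Δ = (-1)² - 4(11)(-15022) = 1 + 660968 = 660969
√Δ = 813
n = [-(-1) + √Δ] / (2·11) = (1 + 813) / 22 = 814 / 22 = 37
(The negative root is discarded since n must be a positive integer.)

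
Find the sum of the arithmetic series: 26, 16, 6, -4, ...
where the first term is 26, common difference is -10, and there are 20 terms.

Sₙ = n/2 × (first + last)
Last term = a + (n-1)d = 26 + (20-1)×(-10) = -164
S_20 = 20/2 × (26 + (-164))
S_20 = 20/2 × (-138) = -1380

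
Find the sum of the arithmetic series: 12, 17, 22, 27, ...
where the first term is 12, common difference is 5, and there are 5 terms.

Sₙ = n/2 × (first + last)
Last term = a + (n-1)d = 12 + (5-1)×5 = 32
S_5 = 5/2 × (12 + 32)
S_5 = 5/2 × 44 = 110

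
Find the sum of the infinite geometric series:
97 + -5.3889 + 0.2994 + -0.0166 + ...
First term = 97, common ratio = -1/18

For |r| < 1, S = a / (1 - r)
S = 97 / (1 - (-1/18))
S = 97 / (19/18)
S = 1746/19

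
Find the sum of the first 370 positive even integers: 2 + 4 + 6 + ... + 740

Sum of first n even numbers = n(n+1)
= 370×371
= 137270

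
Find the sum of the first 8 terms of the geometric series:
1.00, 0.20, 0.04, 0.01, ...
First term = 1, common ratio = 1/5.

Sₙ = a(1 - rⁿ) / (1 - r)
S_8 = 1(1 - (1/5)^8) / (1 - (1/5))
S_8 = 1(1 - (1/390625)) / (4/5)
S_8 = 97656/78125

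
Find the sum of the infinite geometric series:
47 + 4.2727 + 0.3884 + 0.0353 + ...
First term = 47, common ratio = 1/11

For |r| < 1, S = a / (1 - r)
S = 47 / (1 - (1/11))
S = 47 / (10/11)
S = 517/10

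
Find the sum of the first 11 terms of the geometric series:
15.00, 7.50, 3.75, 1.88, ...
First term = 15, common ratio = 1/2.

Sₙ = a(1 - rⁿ) / (1 - r)
S_11 = 15(1 - (1/2)^11) / (1 - (1/2))
S_11 = 15(1 - (1/2048)) / (1/2)
S_11 = 30705/1024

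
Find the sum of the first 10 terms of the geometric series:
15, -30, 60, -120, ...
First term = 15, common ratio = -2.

Sₙ = a(1 - rⁿ) / (1 - r)
S_10 = 15(1 - (-2)^10) / (1 - (-2))
S_10 = 15(1 - 1024) / (3)
S_10 = -5115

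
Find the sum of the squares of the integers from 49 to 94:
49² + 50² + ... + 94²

Use ∑_{k=1}^{n} k² = n(n+1)(2n+1)/6, then subtract the first 48 terms.
∑_{k=1}^{94} k² = 94×95×189/6 = 281295
∑_{k=1}^{48} k² = 48×49×97/6 = 38024
∑_{k=49}^{94} k² = 281295 - 38024 = 243271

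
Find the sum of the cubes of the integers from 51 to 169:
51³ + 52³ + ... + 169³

Use ∑_{k=1}^{n} k³ = [n(n+1)/2]², then subtract the first 50 terms.
∑_{k=1}^{169} k³ = [169×170/2]² = 14365² = 206353225
∑_{k=1}^{50} k³ = [50×51/2]² = 1275² = 1625625
∑_{k=51}^{169} k³ = 206353225 - 1625625 = 204727600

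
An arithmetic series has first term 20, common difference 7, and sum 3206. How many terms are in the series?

Using S = n/2 × [2a + (n-1)d]
3206 = n/2 × [2(20) + (n-1)(7)]
3206 = n/2 × [40 + 7n - 7]
6412 = n × [33 + 7n]
7n² + (33)n - 6412 = 0
Discriminant: Δ = (33)² - 4(7)(-6412) = 1089 + 179536 = 180625
√Δ = 425
n = [-(33) + √Δ] / (2·7) = (-33 + 425) / 14 = 392 / 14 = 28
(The negative root is discarded since n must be a positive integer.)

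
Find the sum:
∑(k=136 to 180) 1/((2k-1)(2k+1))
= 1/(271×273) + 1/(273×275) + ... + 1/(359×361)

Partial fractions: 1/((2k-1)(2k+1)) = (1/2)[1/(2k-1) - 1/(2k+1)]
The series telescopes:
= (1/2)[1/271 - 1/361]
= 45/97831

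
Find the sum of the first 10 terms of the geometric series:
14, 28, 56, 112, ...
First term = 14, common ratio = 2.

Sₙ = a(1 - rⁿ) / (1 - r)
S_10 = 14(1 - 2^10) / (1 - 2)
S_10 = 14(1 - 1024) / (-1)
S_10 = 14322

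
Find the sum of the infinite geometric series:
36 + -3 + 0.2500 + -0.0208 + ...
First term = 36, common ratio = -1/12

For |r| < 1, S = a / (1 - r)
S = 36 / (1 - (-1/12))
S = 36 / (13/12)
S = 432/13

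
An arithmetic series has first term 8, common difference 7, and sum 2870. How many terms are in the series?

Using S = n/2 × [2a + (n-1)d]
2870 = n/2 × [2(8) + (n-1)(7)]
2870 = n/2 × [16 + 7n - 7]
5740 = n × [9 + 7n]
7n² + (9)n - 5740 = 0
Discriminant: Δ = (9)² - 4(7)(-5740) = 81 + 160720 = 160801
√Δ = 401
n = [-(9) + √Δ] / (2·7) = (-9 + 401) / 14 = 392 / 14 = 28
(The negative root is discarded since n must be a positive integer.)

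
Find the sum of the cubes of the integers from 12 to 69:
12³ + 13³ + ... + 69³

Use ∑_{k=1}^{n} k³ = [n(n+1)/2]², then subtract the first 11 terms.
∑_{k=1}^{69} k³ = [69×70/2]² = 2415² = 5832225
∑_{k=1}^{11} k³ = [11×12/2]² = 66² = 4356
∑_{k=12}^{69} k³ = 5832225 - 4356 = 5827869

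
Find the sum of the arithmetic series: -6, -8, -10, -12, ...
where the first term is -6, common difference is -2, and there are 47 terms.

Sₙ = n/2 × (first + last)
Last term = a + (n-1)d = -6 + (47-1)×(-2) = -98
S_47 = 47/2 × (-6 + (-98))
S_47 = 47/2 × (-104) = -2444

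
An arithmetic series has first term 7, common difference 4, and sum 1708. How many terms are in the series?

Using S = n/2 × [2a + (n-1)d]
1708 = n/2 × [2(7) + (n-1)(4)]
1708 = n/2 × [14 + 4n - 4]
3416 = n × [10 + 4n]
4n² + (10)n - 3416 = 0
Discriminant: Δ = (10)² - 4(4)(-3416) = 100 + 54656 = 54756
√Δ = 234
n = [-(10) + √Δ] / (2·4) = (-10 + 234) / 8 = 224 / 8 = 28
(The negative root is discarded since n must be a positive integer.)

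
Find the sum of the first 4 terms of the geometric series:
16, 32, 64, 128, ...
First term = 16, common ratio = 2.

Sₙ = a(1 - rⁿ) / (1 - r)
S_4 = 16(1 - 2^4) / (1 - 2)
S_4 = 16(1 - 16) / (-1)
S_4 = 240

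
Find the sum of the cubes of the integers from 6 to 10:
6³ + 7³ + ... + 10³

Use ∑_{k=1}^{n} k³ = [n(n+1)/2]², then subtract the first 5 terms.
∑_{k=1}^{10} k³ = [10×11/2]² = 55² = 3025
∑_{k=1}^{5} k³ = [5×6/2]² = 15² = 225
∑_{k=6}^{10} k³ = 3025 - 225 = 2800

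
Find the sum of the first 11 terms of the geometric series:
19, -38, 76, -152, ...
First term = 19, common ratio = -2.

Sₙ = a(1 - rⁿ) / (1 - r)
S_11 = 19(1 - (-2)^11) / (1 - (-2))
S_11 = 19(1 - (-2048)) / (3)
S_11 = 12977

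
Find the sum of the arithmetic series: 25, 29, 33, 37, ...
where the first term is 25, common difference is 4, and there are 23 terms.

Sₙ = n/2 × (first + last)
Last term = a + (n-1)d = 25 + (23-1)×4 = 113
S_23 = 23/2 × (25 + 113)
S_23 = 23/2 × 138 = 1587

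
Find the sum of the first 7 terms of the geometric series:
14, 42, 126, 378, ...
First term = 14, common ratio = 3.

Sₙ = a(1 - rⁿ) / (1 - r)
S_7 = 14(1 - 3^7) / (1 - 3)
S_7 = 14(1 - 2187) / (-2)
S_7 = 15302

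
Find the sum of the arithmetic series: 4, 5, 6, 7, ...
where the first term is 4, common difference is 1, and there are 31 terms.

Sₙ = n/2 × (first + last)
Last term = a + (n-1)d = 4 + (31-1)×1 = 34
S_31 = 31/2 × (4 + 34)
S_31 = 31/2 × 38 = 589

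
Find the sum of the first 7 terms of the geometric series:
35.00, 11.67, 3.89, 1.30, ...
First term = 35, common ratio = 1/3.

Sₙ = a(1 - rⁿ) / (1 - r)
S_7 = 35(1 - (1/3)^7) / (1 - (1/3))
S_7 = 35(1 - (1/2187)) / (2/3)
S_7 = 38255/729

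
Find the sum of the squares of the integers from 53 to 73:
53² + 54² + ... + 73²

Use ∑_{k=1}^{n} k² = n(n+1)(2n+1)/6, then subtract the first 52 terms.
∑_{k=1}^{73} k² = 73×74×147/6 = 132349
∑_{k=1}^{52} k² = 52×53×105/6 = 48230
∑_{k=53}^{73} k² = 132349 - 48230 = 84119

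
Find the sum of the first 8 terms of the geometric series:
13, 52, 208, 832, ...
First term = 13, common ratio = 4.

Sₙ = a(1 - rⁿ) / (1 - r)
S_8 = 13(1 - 4^8) / (1 - 4)
S_8 = 13(1 - 65536) / (-3)
S_8 = 283985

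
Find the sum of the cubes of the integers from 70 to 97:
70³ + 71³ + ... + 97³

Use ∑_{k=1}^{n} k³ = [n(n+1)/2]², then subtract the first 69 terms.
∑_{k=1}^{97} k³ = [97×98/2]² = 4753² = 22591009
∑_{k=1}^{69} k³ = [69×70/2]² = 2415² = 5832225
∑_{k=70}^{97} k³ = 22591009 - 5832225 = 16758784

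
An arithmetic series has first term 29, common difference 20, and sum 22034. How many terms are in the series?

Using S = n/2 × [2a + (n-1)d]
22034 = n/2 × [2(29) + (n-1)(20)]
22034 = n/2 × [58 + 20n - 20]
44068 = n × [38 + 20n]
20n² + (38)n - 44068 = 0
Discriminant: Δ = (38)² - 4(20)(-44068) = 1444 + 3525440 = 3526884
√Δ = 1878
n = [-(38) + √Δ] / (2·20) = (-38 + 1878) / 40 = 1840 / 40 = 46
(The negative root is discarded since n must be a positive integer.)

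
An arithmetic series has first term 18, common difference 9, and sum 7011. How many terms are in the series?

Using S = n/2 × [2a + (n-1)d]
7011 = n/2 × [2(18) + (n-1)(9)]
7011 = n/2 × [36 + 9n - 9]
14022 = n × [27 + 9n]
9n² + (27)n - 14022 = 0
Discriminant: Δ = (27)² - 4(9)(-14022) = 729 + 504792 = 505521
√Δ = 711
n = [-(27) + √Δ] / (2·9) = (-27 + 711) / 18 = 684 / 18 = 38
(The negative root is discarded since n must be a positive integer.)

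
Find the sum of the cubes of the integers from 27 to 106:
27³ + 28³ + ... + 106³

Use ∑_{k=1}^{n} k³ = [n(n+1)/2]², then subtract the first 26 terms.
∑_{k=1}^{106} k³ = [106×107/2]² = 5671² = 32160241
∑_{k=1}^{26} k³ = [26×27/2]² = 351² = 123201
∑_{k=27}^{106} k³ = 32160241 - 123201 = 32037040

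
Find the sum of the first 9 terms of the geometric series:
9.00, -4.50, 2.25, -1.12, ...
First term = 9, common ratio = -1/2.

Sₙ = a(1 - rⁿ) / (1 - r)
S_9 = 9(1 - (-1/2)^9) / (1 - (-1/2))
S_9 = 9(1 - (-1/512)) / (3/2)
S_9 = 1539/256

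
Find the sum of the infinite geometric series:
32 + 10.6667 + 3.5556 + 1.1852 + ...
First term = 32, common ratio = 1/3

For |r| < 1, S = a / (1 - r)
S = 32 / (1 - (1/3))
S = 32 / (2/3)
S = 48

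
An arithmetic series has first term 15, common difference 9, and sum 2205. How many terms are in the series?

Using S = n/2 × [2a + (n-1)d]
2205 = n/2 × [2(15) + (n-1)(9)]
2205 = n/2 × [30 + 9n - 9]
4410 = n × [21 + 9n]
9n² + (21)n - 4410 = 0
Discriminant: Δ = (21)² - 4(9)(-4410) = 441 + 158760 = 159201
√Δ = 399
n = [-(21) + √Δ] / (2·9) = (-21 + 399) / 18 = 378 / 18 = 21
(The negative root is discarded since n must be a positive integer.)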